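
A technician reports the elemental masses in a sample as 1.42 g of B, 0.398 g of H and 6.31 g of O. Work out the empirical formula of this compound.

BH3O3

n(B) = 1.42/10.81 = 0.1314, n(H) = 0.398/1.008 = 0.3948, n(O) = 6.31/16.00 = 0.3944
Smallest is B at 0.1314 mol; normalising gives B 1.000, H 3.006, O 3.002
Ratio ≈ 1:3:3, so the empirical formula is BH3O3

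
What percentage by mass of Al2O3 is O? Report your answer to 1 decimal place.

47.1%

Molar mass = 2(26.98) + 3(16.00) = 101.960 g/mol
Mass of O per mole = 3 × 16.00 = 48.000 g
% O = 48.000 / 101.960 × 100 = 47.1%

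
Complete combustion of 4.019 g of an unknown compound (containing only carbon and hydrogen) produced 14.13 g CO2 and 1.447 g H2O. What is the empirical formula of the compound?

mol C = 14.13 / 44.01 = 0.3211; mass C = 0.3211 × 12.01 = 3.856 g
mol H = 2 × (1.447 / 18.02) = 0.1606; mass H = 0.1606 × 1.008 = 0.1619 g
Smallest is H at 0.1606 mol; normalising gives C 1.999, H 1.000
≈ 2:1 → C2H

C2H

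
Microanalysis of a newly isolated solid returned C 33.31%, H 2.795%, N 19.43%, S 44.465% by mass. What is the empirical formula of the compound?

Assume 100 g: 33.31 g C, 2.795 g H, 19.43 g N, 44.465 g S.
n(C) = 33.31/12.01 = 2.774, n(H) = 2.795/1.008 = 2.773, n(N) = 19.43/14.01 = 1.387, n(S) = 44.465/32.07 = 1.386
Ratios (÷ 1.386): C 2.000, H 2.000, N 1.000, S 1.000
≈ 2:2:1:1 → C2H2NS

C2H2NS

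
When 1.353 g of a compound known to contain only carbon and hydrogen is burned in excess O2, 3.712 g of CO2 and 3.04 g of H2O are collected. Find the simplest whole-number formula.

CH4

mol C = 3.712 / 44.01 = 0.08434; mass C = 0.08434 × 12.01 = 1.013 g
mol H = 2 × (3.04 / 18.02) = 0.3374; mass H = 0.3374 × 1.008 = 0.3401 g
Ratios (÷ 0.08434): C 1.000, H 4.000
Ratio ≈ 1:4, so the empirical formula is CH4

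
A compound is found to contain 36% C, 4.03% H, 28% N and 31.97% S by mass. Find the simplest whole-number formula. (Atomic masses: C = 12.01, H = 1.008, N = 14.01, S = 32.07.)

Assume 100 g: 36 g C, 4.03 g H, 28 g N, 31.97 g S.
Moles — C: 36 / 12.01 = 2.998 mol; H: 4.03 / 1.008 = 3.998 mol; N: 28 / 14.01 = 1.999 mol; S: 31.97 / 32.07 = 0.9969 mol
Smallest is S at 0.9969 mol; normalising gives C 3.007, H 4.011, N 2.005, S 1.000
≈ 3:4:2:1 → C3H4N2S

C3H4N2S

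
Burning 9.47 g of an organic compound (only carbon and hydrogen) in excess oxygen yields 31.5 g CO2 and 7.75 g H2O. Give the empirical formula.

C5H6

mol C = 31.5 / 44.01 = 0.7157; mass C = 0.7157 × 12.01 = 8.596 g
mol H = 2 × (7.75 / 18.02) = 0.8602; mass H = 0.8602 × 1.008 = 0.8670 g
Smallest is C at 0.7157 mol; normalising gives C 1.000, H 1.202
Scaling by 5: C 5.00, H 6.01 → C5H6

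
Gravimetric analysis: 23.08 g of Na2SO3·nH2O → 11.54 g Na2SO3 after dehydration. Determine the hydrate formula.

Mass of water lost = 23.08 − 11.54 = 11.54 g → 11.54 / 18.02 = 0.6404 mol H2O
Molar mass of Na2SO3 = 126.05 g/mol → mol Na2SO3 = 11.54 / 126.05 = 0.09155
n = 0.6404 / 0.09155 = 7.00 ≈ 7 → Na2SO3·7H2O

Na2SO3·7H2O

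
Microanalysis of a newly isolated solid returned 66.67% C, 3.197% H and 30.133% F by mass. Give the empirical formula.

C7H4F2

Assume 100 g: 66.67 g C, 3.197 g H, 30.133 g F.
Moles — C: 66.67 / 12.01 = 5.551 mol; H: 3.197 / 1.008 = 3.172 mol; F: 30.133 / 19.00 = 1.586 mol
Ratios (÷ 1.586): C 3.500, H 2.000, F 1.000
Multiply by 2: C 7.00, H 4.00, F 2.00 → C7H4F2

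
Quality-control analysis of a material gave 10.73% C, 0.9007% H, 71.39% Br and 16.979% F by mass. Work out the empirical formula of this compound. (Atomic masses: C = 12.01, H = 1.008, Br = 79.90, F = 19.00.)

Assume 100 g: 10.73 g C, 0.9007 g H, 71.39 g Br, 16.979 g F.
C: 10.73 g ÷ 12.01 g/mol = 0.8934 mol
H: 0.9007 g ÷ 1.008 g/mol = 0.8936 mol
Br: 71.39 g ÷ 79.90 g/mol = 0.8935 mol
F: 16.979 g ÷ 19.00 g/mol = 0.8936 mol
Ratios (÷ 0.8934): C 1.000, H 1.000, Br 1.000, F 1.000
Ratio ≈ 1:1:1:1, so the empirical formula is CHBrF

CHBrF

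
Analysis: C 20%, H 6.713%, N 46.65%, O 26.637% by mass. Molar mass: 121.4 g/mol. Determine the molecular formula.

C2H8N4O2

Assume 100 g: 20 g C, 6.713 g H, 46.65 g N, 26.637 g O.
Moles — C: 20 / 12.01 = 1.665 mol; H: 6.713 / 1.008 = 6.66 mol; N: 46.65 / 14.01 = 3.33 mol; O: 26.637 / 16.00 = 1.665 mol
Ratios (÷ 1.665): C 1.000, H 4.000, N 2.000, O 1.000
Ratio ≈ 1:4:2:1, so the empirical formula is CH4N2O
Empirical-formula mass = 60.06 g/mol
n = 121.4 / 60.06 = 2.02 ≈ 2
Molecular formula = (CH4N2O)×2 = C2H8N4O2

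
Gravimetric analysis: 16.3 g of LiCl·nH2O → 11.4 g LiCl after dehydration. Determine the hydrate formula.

Mass of water lost = 16.3 − 11.4 = 4.9 g → 4.9 / 18.02 = 0.2719 mol H2O
Molar mass of LiCl = 42.39 g/mol → mol LiCl = 11.4 / 42.39 = 0.2689
n = 0.2719 / 0.2689 = 1.01 ≈ 1 → LiCl·H2O

LiCl·H2O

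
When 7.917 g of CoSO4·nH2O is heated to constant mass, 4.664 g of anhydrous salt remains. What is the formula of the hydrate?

Mass of water lost = 7.917 − 4.664 = 3.253 g → 3.253 / 18.02 = 0.1805 mol H2O
Molar mass of CoSO4 = 155.00 g/mol → mol CoSO4 = 4.664 / 155.00 = 0.03009
n = 0.1805 / 0.03009 = 6.00 ≈ 6 → CoSO4·6H2O

CoSO4·6H2O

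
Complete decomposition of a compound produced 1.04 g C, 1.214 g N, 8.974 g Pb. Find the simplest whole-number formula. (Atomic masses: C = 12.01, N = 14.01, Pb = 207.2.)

Moles — C: 1.04 / 12.01 = 0.08659 mol; N: 1.214 / 14.01 = 0.08665 mol; Pb: 8.974 / 207.2 = 0.04331 mol
Divide by the smallest (0.04331 mol Pb): C 1.999, N 2.001, Pb 1.000
→ C2N2Pb

C2N2Pb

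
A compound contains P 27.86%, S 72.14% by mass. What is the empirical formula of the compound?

P2S5

Assume 100 g: 27.86 g P, 72.14 g S.
P: 27.86 g ÷ 30.97 g/mol = 0.8996 mol
S: 72.14 g ÷ 32.07 g/mol = 2.249 mol
Ratios (÷ 0.8996): P 1.000, S 2.501
Scaling by 2: P 2.00, S 5.00 → P2S5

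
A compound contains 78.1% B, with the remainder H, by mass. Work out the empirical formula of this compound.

BH3

Assume 100 g: 78.1 g B, 21.9 g H.
Moles — B: 78.1 / 10.81 = 7.225 mol; H: 21.9 / 1.008 = 21.73 mol
Divide by the smallest (7.225 mol B): B 1.000, H 3.007
≈ 1:3 → BH3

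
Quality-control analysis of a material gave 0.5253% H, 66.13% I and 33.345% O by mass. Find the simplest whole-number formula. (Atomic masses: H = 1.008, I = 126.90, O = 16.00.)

HIO4

Assume 100 g: 0.5253 g H, 66.13 g I, 33.345 g O.
Moles — H: 0.5253 / 1.008 = 0.5211 mol; I: 66.13 / 126.90 = 0.5211 mol; O: 33.345 / 16.00 = 2.084 mol
Ratios (÷ 0.5211): H 1.000, I 1.000, O 3.999
→ HIO4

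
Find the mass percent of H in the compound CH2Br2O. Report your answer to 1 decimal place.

Molar mass = 1(12.01) + 2(1.008) + 2(79.90) + 1(16.00) = 189.826 g/mol
Mass of H per mole = 2 × 1.008 = 2.016 g
% H = 2.016 / 189.826 × 100 = 1.1%

1.1%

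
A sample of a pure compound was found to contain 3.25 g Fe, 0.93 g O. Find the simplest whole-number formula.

Moles — Fe: 3.25 / 55.85 = 0.05819 mol; O: 0.93 / 16.00 = 0.05813 mol
Smallest is O at 0.05813 mol; normalising gives Fe 1.001, O 1.000
Ratio ≈ 1:1, so the empirical formula is FeO

FeO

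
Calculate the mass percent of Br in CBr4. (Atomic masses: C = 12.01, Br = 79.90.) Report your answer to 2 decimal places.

96.38%

Molar mass = 1(12.01) + 4(79.90) = 331.610 g/mol
Mass of Br per mole = 4 × 79.90 = 319.600 g
% Br = 319.600 / 331.610 × 100 = 96.38%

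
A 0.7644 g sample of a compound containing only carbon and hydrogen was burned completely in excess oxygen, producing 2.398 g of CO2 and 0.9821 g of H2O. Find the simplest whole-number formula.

mol C = 2.398 / 44.01 = 0.05449; mass C = 0.05449 × 12.01 = 0.6544 g
mol H = 2 × (0.9821 / 18.02) = 0.1090; mass H = 0.1090 × 1.008 = 0.1099 g
Ratios (÷ 0.05449): C 1.000, H 2.000
≈ 1:2 → CH2

CH2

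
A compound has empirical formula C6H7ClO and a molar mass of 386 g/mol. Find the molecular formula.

C18H21Cl3O3

Empirical-formula mass = 130.57 g/mol
n = 386 / 130.57 = 2.96 ≈ 3
Molecular formula = (C6H7ClO)3 = C18H21Cl3O3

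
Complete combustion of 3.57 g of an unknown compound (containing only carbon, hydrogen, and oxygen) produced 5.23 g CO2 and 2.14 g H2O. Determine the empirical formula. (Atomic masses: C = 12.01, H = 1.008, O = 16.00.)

CH2O

mol C = 5.23 / 44.01 = 0.1188; mass C = 0.1188 × 12.01 = 1.427 g
mol H = 2 × (2.14 / 18.02) = 0.2375; mass H = 0.2375 × 1.008 = 0.2394 g
mass O = 3.57 − (1.667) = 1.903 g → mol O = 0.1190
Ratios (÷ 0.1188): C 1.000, H 1.999, O 1.001
→ CH2O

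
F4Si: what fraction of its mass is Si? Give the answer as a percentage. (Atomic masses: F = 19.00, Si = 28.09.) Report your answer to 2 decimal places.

26.99%

Molar mass = 4(19.00) + 1(28.09) = 104.090 g/mol
Mass of Si per mole = 1 × 28.09 = 28.090 g
% Si = 28.090 / 104.090 × 100 = 26.99%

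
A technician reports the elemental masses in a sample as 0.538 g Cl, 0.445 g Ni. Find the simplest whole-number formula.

Cl2Ni

Cl: 0.538 g ÷ 35.45 g/mol = 0.01518 mol
Ni: 0.445 g ÷ 58.69 g/mol = 0.007582 mol
Ratios (÷ 0.007582): Cl 2.002, Ni 1.000
→ Cl2Ni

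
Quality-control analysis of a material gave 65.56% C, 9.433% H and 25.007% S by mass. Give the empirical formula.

Assume 100 g: 65.56 g C, 9.433 g H, 25.007 g S.
Moles — C: 65.56 / 12.01 = 5.459 mol; H: 9.433 / 1.008 = 9.358 mol; S: 25.007 / 32.07 = 0.7798 mol
Smallest is S at 0.7798 mol; normalising gives C 7.001, H 12.001, S 1.000
Ratio ≈ 7:12:1, so the empirical formula is C7H12S

C7H12S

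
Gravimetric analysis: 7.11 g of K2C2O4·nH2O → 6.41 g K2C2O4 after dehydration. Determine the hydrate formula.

K2C2O4·H2O

Mass of water lost = 7.11 − 6.41 = 0.7 g → 0.7 / 18.02 = 0.03885 mol H2O
Molar mass of K2C2O4 = 166.22 g/mol → mol K2C2O4 = 6.41 / 166.22 = 0.03856
n = 0.03885 / 0.03856 = 1.01 ≈ 1 → K2C2O4·H2O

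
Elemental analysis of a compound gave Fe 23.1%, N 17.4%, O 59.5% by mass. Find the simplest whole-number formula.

FeN3O9

Assume 100 g: 23.1 g Fe, 17.4 g N, 59.5 g O.
Moles — Fe: 23.1 / 55.85 = 0.4136 mol; N: 17.4 / 14.01 = 1.242 mol; O: 59.5 / 16.00 = 3.719 mol
Ratios (÷ 0.4136): Fe 1.000, N 3.003, O 8.991
≈ 1:3:9 → FeN3O9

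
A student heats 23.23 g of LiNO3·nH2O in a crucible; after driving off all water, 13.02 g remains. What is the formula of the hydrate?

LiNO3·3H2O

Mass of water lost = 23.23 − 13.02 = 10.21 g → 10.21 / 18.02 = 0.5666 mol H2O
Molar mass of LiNO3 = 68.95 g/mol → mol LiNO3 = 13.02 / 68.95 = 0.1888
n = 0.5666 / 0.1888 = 3.00 ≈ 3 → LiNO3·3H2O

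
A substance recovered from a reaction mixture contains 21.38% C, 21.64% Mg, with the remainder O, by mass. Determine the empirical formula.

Assume 100 g: 21.38 g C, 21.64 g Mg, 56.98 g O.
C: 21.38 g ÷ 12.01 g/mol = 1.78 mol
Mg: 21.64 g ÷ 24.31 g/mol = 0.8902 mol
O: 56.98 g ÷ 16.00 g/mol = 3.561 mol
Ratios (÷ 0.8902): C 2.000, Mg 1.000, O 4.001
→ C2MgO4

C2MgO4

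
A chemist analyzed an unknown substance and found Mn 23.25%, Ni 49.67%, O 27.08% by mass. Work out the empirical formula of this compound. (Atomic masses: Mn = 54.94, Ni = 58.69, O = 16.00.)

Assume 100 g: 23.25 g Mn, 49.67 g Ni, 27.08 g O.
Mn: 23.25 g ÷ 54.94 g/mol = 0.4232 mol
Ni: 49.67 g ÷ 58.69 g/mol = 0.8463 mol
O: 27.08 g ÷ 16.00 g/mol = 1.692 mol
Ratios (÷ 0.4232): Mn 1.000, Ni 2.000, O 3.999
≈ 1:2:4 → MnNi2O4

MnNi2O4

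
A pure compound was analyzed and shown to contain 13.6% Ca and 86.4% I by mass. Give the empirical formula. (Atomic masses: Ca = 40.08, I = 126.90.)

CaI2

Assume 100 g: 13.6 g Ca, 86.4 g I.
Moles — Ca: 13.6 / 40.08 = 0.3393 mol; I: 86.4 / 126.90 = 0.6809 mol
Smallest is Ca at 0.3393 mol; normalising gives Ca 1.000, I 2.007
Ratio ≈ 1:2, so the empirical formula is CaI2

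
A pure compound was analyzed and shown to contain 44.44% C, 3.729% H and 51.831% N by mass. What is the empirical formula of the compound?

Assume 100 g: 44.44 g C, 3.729 g H, 51.831 g N.
C: 44.44 g ÷ 12.01 g/mol = 3.7 mol
H: 3.729 g ÷ 1.008 g/mol = 3.699 mol
N: 51.831 g ÷ 14.01 g/mol = 3.7 mol
Smallest is H at 3.699 mol; normalising gives C 1.000, H 1.000, N 1.000
→ CHN

CHN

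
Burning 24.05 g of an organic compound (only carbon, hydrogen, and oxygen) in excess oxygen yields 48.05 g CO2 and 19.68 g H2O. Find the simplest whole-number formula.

mol C = 48.05 / 44.01 = 1.092; mass C = 1.092 × 12.01 = 13.11 g
mol H = 2 × (19.68 / 18.02) = 2.184; mass H = 2.184 × 1.008 = 2.202 g
mass O = 24.05 − (15.31) = 8.736 g → mol O = 0.5460
Divide by the smallest (0.546 mol O): C 2.000, H 4.001, O 1.000
Ratio ≈ 2:4:1, so the empirical formula is C2H4O

C2H4O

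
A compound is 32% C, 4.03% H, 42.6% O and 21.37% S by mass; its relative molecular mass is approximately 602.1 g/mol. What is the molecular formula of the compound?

Assume 100 g: 32 g C, 4.03 g H, 42.6 g O, 21.37 g S.
C: 32 g ÷ 12.01 g/mol = 2.664 mol
H: 4.03 g ÷ 1.008 g/mol = 3.998 mol
O: 42.6 g ÷ 16.00 g/mol = 2.663 mol
S: 21.37 g ÷ 32.07 g/mol = 0.6664 mol
Ratios (÷ 0.6664): C 3.999, H 6.000, O 3.996, S 1.000
≈ 4:6:4:1 → C4H6O4S
Empirical-formula mass = 150.16 g/mol
n = 602.1 / 150.16 = 4.01 ≈ 4
Molecular formula = (C4H6O4S)×4 = C16H24O16S4

C16H24O16S4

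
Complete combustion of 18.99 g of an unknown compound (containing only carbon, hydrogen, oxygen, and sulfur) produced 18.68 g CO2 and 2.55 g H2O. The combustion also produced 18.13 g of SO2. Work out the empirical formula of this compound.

C3H2O2S2

mol C = 18.68 / 44.01 = 0.4244; mass C = 0.4244 × 12.01 = 5.098 g
mol H = 2 × (2.55 / 18.02) = 0.2830; mass H = 0.2830 × 1.008 = 0.2853 g
mol S = 18.13 / 64.07 = 0.2830; mass S = 9.075 g
mass O = 18.99 − (14.46) = 4.532 g → mol O = 0.2833
Divide by the smallest (0.283 mol S): C 1.500, H 1.000, O 1.001, S 1.000
×2: C 3.00, H 2.00, O 2.00, S 2.00 → C3H2O2S2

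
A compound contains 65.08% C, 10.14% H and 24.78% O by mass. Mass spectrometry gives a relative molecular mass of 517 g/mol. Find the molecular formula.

C28H52O8

Assume 100 g: 65.08 g C, 10.14 g H, 24.78 g O.
Moles — C: 65.08 / 12.01 = 5.419 mol; H: 10.14 / 1.008 = 10.06 mol; O: 24.78 / 16.00 = 1.549 mol
Divide by the smallest (1.549 mol O): C 3.499, H 6.495, O 1.000
Multiply by 2: C 7.00, H 12.99, O 2.00 → C7H13O2
Empirical-formula mass = 129.17 g/mol
n = 517 / 129.17 = 4.00 ≈ 4
Molecular formula = (C7H13O2)×4 = C28H52O8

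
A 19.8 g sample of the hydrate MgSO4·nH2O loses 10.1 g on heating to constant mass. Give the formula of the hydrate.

MgSO4·7H2O

Mass of anhydrous MgSO4 = 19.8 − 10.1 = 9.7 g
mol H2O = 10.1 / 18.02 = 0.5605
Molar mass of MgSO4 = 120.38 g/mol → mol MgSO4 = 9.7 / 120.38 = 0.08058
n = 0.5605 / 0.08058 = 6.96 ≈ 7 → MgSO4·7H2O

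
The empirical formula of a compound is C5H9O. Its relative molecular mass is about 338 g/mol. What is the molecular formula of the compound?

Empirical-formula mass = 85.12 g/mol
n = 338 / 85.12 = 3.97 ≈ 4
Molecular formula = (C5H9O)4 = C20H36O4

C20H36O4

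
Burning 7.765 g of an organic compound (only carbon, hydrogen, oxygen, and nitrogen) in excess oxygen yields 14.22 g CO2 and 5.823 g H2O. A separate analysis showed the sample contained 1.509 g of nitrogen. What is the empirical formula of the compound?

C3H6NO

mol C = 14.22 / 44.01 = 0.3231; mass C = 0.3231 × 12.01 = 3.881 g
mol H = 2 × (5.823 / 18.02) = 0.6463; mass H = 0.6463 × 1.008 = 0.6515 g
mol N = 1.509 / 14.01 = 0.1077
mass O = 7.765 − (6.041) = 1.724 g → mol O = 0.1078
Ratios (÷ 0.1077): C 3.000, H 6.000, N 1.000, O 1.000
≈ 3:6:1:1 → C3H6NO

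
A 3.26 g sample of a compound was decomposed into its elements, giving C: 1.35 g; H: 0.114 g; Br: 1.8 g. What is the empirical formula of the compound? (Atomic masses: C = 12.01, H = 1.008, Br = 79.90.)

C5H5Br

n(C) = 1.35/12.01 = 0.1124, n(H) = 0.114/1.008 = 0.1131, n(Br) = 1.8/79.90 = 0.02253
Ratios (÷ 0.02253): C 4.990, H 5.020, Br 1.000
≈ 5:5:1 → C5H5Br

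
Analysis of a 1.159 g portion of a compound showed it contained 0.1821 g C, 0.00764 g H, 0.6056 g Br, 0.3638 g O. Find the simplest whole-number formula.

C2HBrO3

C: 0.1821 g ÷ 12.01 g/mol = 0.01516 mol
H: 0.00764 g ÷ 1.008 g/mol = 0.007579 mol
Br: 0.6056 g ÷ 79.90 g/mol = 0.007579 mol
O: 0.3638 g ÷ 16.00 g/mol = 0.02274 mol
Divide by the smallest (0.007579 mol H): C 2.000, H 1.000, Br 1.000, O 3.000
≈ 2:1:1:3 → C2HBrO3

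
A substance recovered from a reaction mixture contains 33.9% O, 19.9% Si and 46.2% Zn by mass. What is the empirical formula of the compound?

Assume 100 g: 33.9 g O, 19.9 g Si, 46.2 g Zn.
Moles — O: 33.9 / 16.00 = 2.119 mol; Si: 19.9 / 28.09 = 0.7084 mol; Zn: 46.2 / 65.38 = 0.7066 mol
Smallest is Zn at 0.7066 mol; normalising gives O 2.998, Si 1.003, Zn 1.000
Ratio ≈ 3:1:1, so the empirical formula is O3SiZn

O3SiZn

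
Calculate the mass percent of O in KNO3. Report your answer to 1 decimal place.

Molar mass = 1(39.10) + 1(14.01) + 3(16.00) = 101.110 g/mol
Mass of O per mole = 3 × 16.00 = 48.000 g
% O = 48.000 / 101.110 × 100 = 47.5%

47.5%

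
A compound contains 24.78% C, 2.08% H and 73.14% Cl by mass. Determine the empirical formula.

Assume 100 g: 24.78 g C, 2.08 g H, 73.14 g Cl.
C: 24.78 g ÷ 12.01 g/mol = 2.063 mol
H: 2.08 g ÷ 1.008 g/mol = 2.063 mol
Cl: 73.14 g ÷ 35.45 g/mol = 2.063 mol
Ratios (÷ 2.063): C 1.000, H 1.000, Cl 1.000
→ CHCl

CHCl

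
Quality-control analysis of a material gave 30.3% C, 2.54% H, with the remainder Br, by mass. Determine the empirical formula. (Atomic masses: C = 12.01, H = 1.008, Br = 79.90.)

Assume 100 g: 30.3 g C, 2.54 g H, 67.16 g Br.
n(C) = 30.3/12.01 = 2.523, n(H) = 2.54/1.008 = 2.52, n(Br) = 67.16/79.90 = 0.8406
Smallest is Br at 0.8406 mol; normalising gives C 3.001, H 2.998, Br 1.000
→ C3H3Br

C3H3Br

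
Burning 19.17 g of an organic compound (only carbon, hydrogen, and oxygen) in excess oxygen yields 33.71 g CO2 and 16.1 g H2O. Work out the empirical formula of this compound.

C3H7O2

mol C = 33.71 / 44.01 = 0.7660; mass C = 0.7660 × 12.01 = 9.199 g
mol H = 2 × (16.1 / 18.02) = 1.787; mass H = 1.787 × 1.008 = 1.801 g
mass O = 19.17 − (11.00) = 8.170 g → mol O = 0.5106
Divide by the smallest (0.5106 mol O): C 1.500, H 3.500, O 1.000
×2: C 3.00, H 7.00, O 2.00 → C3H7O2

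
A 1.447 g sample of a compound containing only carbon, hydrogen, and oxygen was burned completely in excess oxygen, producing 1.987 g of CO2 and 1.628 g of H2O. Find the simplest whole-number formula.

mol C = 1.987 / 44.01 = 0.04515; mass C = 0.04515 × 12.01 = 0.5422 g
mol H = 2 × (1.628 / 18.02) = 0.1807; mass H = 0.1807 × 1.008 = 0.1821 g
mass O = 1.447 − (0.7244) = 0.7226 g → mol O = 0.04516
Ratios (÷ 0.04515): C 1.000, H 4.002, O 1.000
≈ 1:4:1 → CH4O

CH4O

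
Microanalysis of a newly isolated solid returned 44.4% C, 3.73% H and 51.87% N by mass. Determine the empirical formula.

CHN

Assume 100 g: 44.4 g C, 3.73 g H, 51.87 g N.
Moles — C: 44.4 / 12.01 = 3.697 mol; H: 3.73 / 1.008 = 3.7 mol; N: 51.87 / 14.01 = 3.702 mol
Smallest is C at 3.697 mol; normalising gives C 1.000, H 1.001, N 1.001
→ CHN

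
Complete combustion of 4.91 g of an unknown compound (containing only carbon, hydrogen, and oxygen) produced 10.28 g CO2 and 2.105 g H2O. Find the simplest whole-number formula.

mol C = 10.28 / 44.01 = 0.2336; mass C = 0.2336 × 12.01 = 2.805 g
mol H = 2 × (2.105 / 18.02) = 0.2336; mass H = 0.2336 × 1.008 = 0.2355 g
mass O = 4.91 − (3.041) = 1.869 g → mol O = 0.1168
Divide by the smallest (0.1168 mol O): C 1.999, H 2.000, O 1.000
≈ 2:2:1 → C2H2O

C2H2O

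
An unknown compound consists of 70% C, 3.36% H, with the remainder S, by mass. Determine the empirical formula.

C7H4S

Assume 100 g: 70 g C, 3.36 g H, 26.64 g S.
n(C) = 70/12.01 = 5.828, n(H) = 3.36/1.008 = 3.333, n(S) = 26.64/32.07 = 0.8307
Ratios (÷ 0.8307): C 7.016, H 4.013, S 1.000
≈ 7:4:1 → C7H4S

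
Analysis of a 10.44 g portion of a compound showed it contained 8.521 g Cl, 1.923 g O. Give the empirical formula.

Moles — Cl: 8.521 / 35.45 = 0.2404 mol; O: 1.923 / 16.00 = 0.1202 mol
Ratios (÷ 0.1202): Cl 2.000, O 1.000
≈ 2:1 → Cl2O

Cl2O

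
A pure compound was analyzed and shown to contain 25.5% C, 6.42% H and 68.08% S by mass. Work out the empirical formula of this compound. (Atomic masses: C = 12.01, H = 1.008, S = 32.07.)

Assume 100 g: 25.5 g C, 6.42 g H, 68.08 g S.
n(C) = 25.5/12.01 = 2.123, n(H) = 6.42/1.008 = 6.369, n(S) = 68.08/32.07 = 2.123
Divide by the smallest (2.123 mol S): C 1.000, H 3.000, S 1.000
Ratio ≈ 1:3:1, so the empirical formula is CH3S

CH3S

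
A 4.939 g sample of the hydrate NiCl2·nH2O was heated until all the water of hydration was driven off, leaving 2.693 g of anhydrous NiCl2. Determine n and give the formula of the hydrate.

Mass of water lost = 4.939 − 2.693 = 2.246 g → 2.246 / 18.02 = 0.1246 mol H2O
Molar mass of NiCl2 = 129.59 g/mol → mol NiCl2 = 2.693 / 129.59 = 0.02078
n = 0.1246 / 0.02078 = 6.00 ≈ 6 → NiCl2·6H2O

NiCl2·6H2O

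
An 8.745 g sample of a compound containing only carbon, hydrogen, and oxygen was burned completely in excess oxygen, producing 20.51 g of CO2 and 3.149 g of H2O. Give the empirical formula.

mol C = 20.51 / 44.01 = 0.4660; mass C = 0.4660 × 12.01 = 5.597 g
mol H = 2 × (3.149 / 18.02) = 0.3495; mass H = 0.3495 × 1.008 = 0.3523 g
mass O = 8.745 − (5.949) = 2.796 g → mol O = 0.1747
Divide by the smallest (0.1747 mol O): C 2.667, H 2.000, O 1.000
Scaling by 3: C 8.00, H 6.00, O 3.00 → C8H6O3

C8H6O3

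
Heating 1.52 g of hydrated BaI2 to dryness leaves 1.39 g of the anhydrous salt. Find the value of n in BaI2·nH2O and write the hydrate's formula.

Mass of water lost = 1.52 − 1.39 = 0.13 g → 0.13 / 18.02 = 0.007214 mol H2O
Molar mass of BaI2 = 391.13 g/mol → mol BaI2 = 1.39 / 391.13 = 0.003554
n = 0.007214 / 0.003554 = 2.03 ≈ 2 → BaI2·2H2O

BaI2·2H2O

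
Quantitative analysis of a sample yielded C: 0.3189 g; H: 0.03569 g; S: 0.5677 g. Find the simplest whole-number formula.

C3H4S2

C: 0.3189 g ÷ 12.01 g/mol = 0.02655 mol
H: 0.03569 g ÷ 1.008 g/mol = 0.03541 mol
S: 0.5677 g ÷ 32.07 g/mol = 0.0177 mol
Ratios (÷ 0.0177): C 1.500, H 2.000, S 1.000
Scaling by 2: C 3.00, H 4.00, S 2.00 → C3H4S2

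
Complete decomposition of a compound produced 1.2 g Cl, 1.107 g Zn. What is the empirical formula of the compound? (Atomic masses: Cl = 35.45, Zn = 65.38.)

n(Cl) = 1.2/35.45 = 0.03385, n(Zn) = 1.107/65.38 = 0.01693
Ratios (÷ 0.01693): Cl 1.999, Zn 1.000
Ratio ≈ 2:1, so the empirical formula is Cl2Zn

Cl2Zn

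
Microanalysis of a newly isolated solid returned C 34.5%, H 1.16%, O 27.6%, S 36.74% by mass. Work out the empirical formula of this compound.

C5H2O3S2

Assume 100 g: 34.5 g C, 1.16 g H, 27.6 g O, 36.74 g S.
n(C) = 34.5/12.01 = 2.873, n(H) = 1.16/1.008 = 1.151, n(O) = 27.6/16.00 = 1.725, n(S) = 36.74/32.07 = 1.146
Ratios (÷ 1.146): C 2.507, H 1.005, O 1.506, S 1.000
×2: C 5.01, H 2.01, O 3.01, S 2.00 → C5H2O3S2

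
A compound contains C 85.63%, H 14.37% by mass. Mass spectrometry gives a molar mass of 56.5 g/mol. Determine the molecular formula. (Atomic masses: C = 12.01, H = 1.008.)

Assume 100 g: 85.63 g C, 14.37 g H.
n(C) = 85.63/12.01 = 7.13, n(H) = 14.37/1.008 = 14.26
Divide by the smallest (7.13 mol C): C 1.000, H 1.999
≈ 1:2 → CH2
Empirical-formula mass = 14.03 g/mol
n = 56.5 / 14.03 = 4.03 ≈ 4
Molecular formula = (CH2)×4 = C4H8

C4H8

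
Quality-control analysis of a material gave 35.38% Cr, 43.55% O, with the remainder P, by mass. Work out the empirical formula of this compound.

Assume 100 g: 35.38 g Cr, 43.55 g O, 21.07 g P.
n(Cr) = 35.38/52.00 = 0.6804, n(O) = 43.55/16.00 = 2.722, n(P) = 21.07/30.97 = 0.6803
Ratios (÷ 0.6803): Cr 1.000, O 4.001, P 1.000
→ CrO4P

CrO4P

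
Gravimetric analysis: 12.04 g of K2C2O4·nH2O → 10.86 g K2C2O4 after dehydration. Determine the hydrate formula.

Mass of water lost = 12.04 − 10.86 = 1.18 g → 1.18 / 18.02 = 0.06548 mol H2O
Molar mass of K2C2O4 = 166.22 g/mol → mol K2C2O4 = 10.86 / 166.22 = 0.06534
n = 0.06548 / 0.06534 = 1.00 ≈ 1 → K2C2O4·H2O

K2C2O4·H2O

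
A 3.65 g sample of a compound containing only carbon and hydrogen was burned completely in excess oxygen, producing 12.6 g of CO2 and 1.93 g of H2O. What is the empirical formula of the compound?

C4H3

mol C = 12.6 / 44.01 = 0.2863; mass C = 0.2863 × 12.01 = 3.438 g
mol H = 2 × (1.93 / 18.02) = 0.2142; mass H = 0.2142 × 1.008 = 0.2159 g
Smallest is H at 0.2142 mol; normalising gives C 1.337, H 1.000
×3: C 4.01, H 3.00 → C4H3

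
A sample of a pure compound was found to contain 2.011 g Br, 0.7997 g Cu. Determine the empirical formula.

Br2Cu

Br: 2.011 g ÷ 79.90 g/mol = 0.02517 mol
Cu: 0.7997 g ÷ 63.55 g/mol = 0.01258 mol
Smallest is Cu at 0.01258 mol; normalising gives Br 2.000, Cu 1.000
≈ 2:1 → Br2Cu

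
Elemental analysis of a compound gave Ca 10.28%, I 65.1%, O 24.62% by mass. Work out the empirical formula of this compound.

CaI2O6

Assume 100 g: 10.28 g Ca, 65.1 g I, 24.62 g O.
Moles — Ca: 10.28 / 40.08 = 0.2565 mol; I: 65.1 / 126.90 = 0.513 mol; O: 24.62 / 16.00 = 1.539 mol
Ratios (÷ 0.2565): Ca 1.000, I 2.000, O 5.999
→ CaI2O6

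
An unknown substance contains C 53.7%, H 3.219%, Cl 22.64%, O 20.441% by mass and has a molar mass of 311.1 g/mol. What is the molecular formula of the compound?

C14H10Cl2O4

Assume 100 g: 53.7 g C, 3.219 g H, 22.64 g Cl, 20.441 g O.
n(C) = 53.7/12.01 = 4.471, n(H) = 3.219/1.008 = 3.193, n(Cl) = 22.64/35.45 = 0.6386, n(O) = 20.441/16.00 = 1.278
Divide by the smallest (0.6386 mol Cl): C 7.001, H 5.000, Cl 1.000, O 2.000
Ratio ≈ 7:5:1:2, so the empirical formula is C7H5ClO2
Empirical-formula mass = 156.56 g/mol
n = 311.1 / 156.56 = 1.99 ≈ 2
Molecular formula = (C7H5ClO2)×2 = C14H10Cl2O4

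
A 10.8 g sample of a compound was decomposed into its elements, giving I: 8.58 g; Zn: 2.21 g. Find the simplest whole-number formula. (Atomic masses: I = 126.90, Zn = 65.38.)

I2Zn

Moles — I: 8.58 / 126.90 = 0.06761 mol; Zn: 2.21 / 65.38 = 0.0338 mol
Ratios (÷ 0.0338): I 2.000, Zn 1.000
≈ 2:1 → I2Zn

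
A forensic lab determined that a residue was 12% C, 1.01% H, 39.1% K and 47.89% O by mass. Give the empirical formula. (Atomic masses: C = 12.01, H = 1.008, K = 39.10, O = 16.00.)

Assume 100 g: 12 g C, 1.01 g H, 39.1 g K, 47.89 g O.
C: 12 g ÷ 12.01 g/mol = 0.9992 mol
H: 1.01 g ÷ 1.008 g/mol = 1.002 mol
K: 39.1 g ÷ 39.10 g/mol = 1 mol
O: 47.89 g ÷ 16.00 g/mol = 2.993 mol
Ratios (÷ 0.9992): C 1.000, H 1.003, K 1.001, O 2.996
≈ 1:1:1:3 → CHKO3

CHKO3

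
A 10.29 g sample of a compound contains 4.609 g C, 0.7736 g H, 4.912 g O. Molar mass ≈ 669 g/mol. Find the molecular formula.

C: 4.609 g ÷ 12.01 g/mol = 0.3838 mol
H: 0.7736 g ÷ 1.008 g/mol = 0.7675 mol
O: 4.912 g ÷ 16.00 g/mol = 0.307 mol
Ratios (÷ 0.307): C 1.250, H 2.500, O 1.000
×4: C 5.00, H 10.00, O 4.00 → C5H10O4
Empirical-formula mass = 134.13 g/mol
n = 669 / 134.13 = 4.99 ≈ 5
Molecular formula = (C5H10O4)×5 = C25H50O20

C25H50O20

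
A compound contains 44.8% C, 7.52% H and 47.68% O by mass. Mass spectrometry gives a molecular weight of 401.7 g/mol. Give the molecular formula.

Assume 100 g: 44.8 g C, 7.52 g H, 47.68 g O.
n(C) = 44.8/12.01 = 3.73, n(H) = 7.52/1.008 = 7.46, n(O) = 47.68/16.00 = 2.98
Smallest is O at 2.98 mol; normalising gives C 1.252, H 2.503, O 1.000
×4: C 5.01, H 10.01, O 4.00 → C5H10O4
Empirical-formula mass = 134.13 g/mol
n = 401.7 / 134.13 = 2.99 ≈ 3
Molecular formula = (C5H10O4)×3 = C15H30O12

C15H30O12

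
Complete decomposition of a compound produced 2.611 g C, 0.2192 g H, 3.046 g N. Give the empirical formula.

CHN

C: 2.611 g ÷ 12.01 g/mol = 0.2174 mol
H: 0.2192 g ÷ 1.008 g/mol = 0.2175 mol
N: 3.046 g ÷ 14.01 g/mol = 0.2174 mol
Ratios (÷ 0.2174): C 1.000, H 1.000, N 1.000
Ratio ≈ 1:1:1, so the empirical formula is CHN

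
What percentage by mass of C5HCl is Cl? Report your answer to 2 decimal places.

Molar mass = 5(12.01) + 1(1.008) + 1(35.45) = 96.508 g/mol
Mass of Cl per mole = 1 × 35.45 = 35.450 g
% Cl = 35.450 / 96.508 × 100 = 36.73%

36.73%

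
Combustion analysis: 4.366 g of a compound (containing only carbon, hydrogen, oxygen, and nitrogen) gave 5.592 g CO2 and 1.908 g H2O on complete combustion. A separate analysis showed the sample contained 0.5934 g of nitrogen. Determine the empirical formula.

C3H5NO3

mol C = 5.592 / 44.01 = 0.1271; mass C = 0.1271 × 12.01 = 1.526 g
mol H = 2 × (1.908 / 18.02) = 0.2118; mass H = 0.2118 × 1.008 = 0.2135 g
mol N = 0.5934 / 14.01 = 0.04236
mass O = 4.366 − (2.333) = 2.033 g → mol O = 0.1271
Ratios (÷ 0.04236): C 3.000, H 5.000, N 1.000, O 3.000
≈ 3:5:1:3 → C3H5NO3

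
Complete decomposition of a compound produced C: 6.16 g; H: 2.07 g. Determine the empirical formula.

n(C) = 6.16/12.01 = 0.5129, n(H) = 2.07/1.008 = 2.054
Divide by the smallest (0.5129 mol C): C 1.000, H 4.004
≈ 1:4 → CH4

CH4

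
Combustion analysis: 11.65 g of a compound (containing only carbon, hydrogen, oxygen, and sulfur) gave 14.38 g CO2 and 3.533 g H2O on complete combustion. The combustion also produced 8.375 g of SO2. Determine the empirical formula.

mol C = 14.38 / 44.01 = 0.3267; mass C = 0.3267 × 12.01 = 3.924 g
mol H = 2 × (3.533 / 18.02) = 0.3921; mass H = 0.3921 × 1.008 = 0.3953 g
mol S = 8.375 / 64.07 = 0.1307; mass S = 4.192 g
mass O = 11.65 − (8.512) = 3.138 g → mol O = 0.1962
Smallest is S at 0.1307 mol; normalising gives C 2.500, H 3.000, O 1.501, S 1.000
Scaling by 2: C 5.00, H 6.00, O 3.00, S 2.00 → C5H6O3S2

C5H6O3S2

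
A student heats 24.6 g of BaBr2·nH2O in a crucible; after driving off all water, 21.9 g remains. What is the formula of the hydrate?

BaBr2·2H2O

Mass of water lost = 24.6 − 21.9 = 2.7 g → 2.7 / 18.02 = 0.1498 mol H2O
Molar mass of BaBr2 = 297.13 g/mol → mol BaBr2 = 21.9 / 297.13 = 0.07371
n = 0.1498 / 0.07371 = 2.03 ≈ 2 → BaBr2·2H2O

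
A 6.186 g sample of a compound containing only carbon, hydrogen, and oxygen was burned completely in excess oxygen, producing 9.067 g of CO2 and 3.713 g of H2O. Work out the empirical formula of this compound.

CH2O

mol C = 9.067 / 44.01 = 0.2060; mass C = 0.2060 × 12.01 = 2.474 g
mol H = 2 × (3.713 / 18.02) = 0.4121; mass H = 0.4121 × 1.008 = 0.4154 g
mass O = 6.186 − (2.890) = 3.296 g → mol O = 0.2060
Ratios (÷ 0.206): C 1.000, H 2.000, O 1.000
→ CH2O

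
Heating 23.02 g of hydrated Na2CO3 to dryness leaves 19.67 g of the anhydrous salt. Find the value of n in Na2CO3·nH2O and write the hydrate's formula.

Na2CO3·H2O

Mass of water lost = 23.02 − 19.67 = 3.35 g → 3.35 / 18.02 = 0.1859 mol H2O
Molar mass of Na2CO3 = 105.99 g/mol → mol Na2CO3 = 19.67 / 105.99 = 0.1856
n = 0.1859 / 0.1856 = 1.00 ≈ 1 → Na2CO3·H2O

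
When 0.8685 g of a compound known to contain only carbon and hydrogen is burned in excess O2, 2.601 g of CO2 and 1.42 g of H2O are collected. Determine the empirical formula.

mol C = 2.601 / 44.01 = 0.05910; mass C = 0.05910 × 12.01 = 0.7098 g
mol H = 2 × (1.42 / 18.02) = 0.1576; mass H = 0.1576 × 1.008 = 0.1589 g
Smallest is C at 0.0591 mol; normalising gives C 1.000, H 2.667
×3: C 3.00, H 8.00 → C3H8

C3H8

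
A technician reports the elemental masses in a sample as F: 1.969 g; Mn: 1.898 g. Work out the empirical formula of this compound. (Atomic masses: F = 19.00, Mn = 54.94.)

n(F) = 1.969/19.00 = 0.1036, n(Mn) = 1.898/54.94 = 0.03455
Divide by the smallest (0.03455 mol Mn): F 3.000, Mn 1.000
≈ 3:1 → F3Mn

F3Mn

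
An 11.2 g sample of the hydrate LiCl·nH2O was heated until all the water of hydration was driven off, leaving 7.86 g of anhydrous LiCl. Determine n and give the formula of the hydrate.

LiCl·H2O

Mass of water lost = 11.2 − 7.86 = 3.34 g → 3.34 / 18.02 = 0.1853 mol H2O
Molar mass of LiCl = 42.39 g/mol → mol LiCl = 7.86 / 42.39 = 0.1854
n = 0.1853 / 0.1854 = 1.00 ≈ 1 → LiCl·H2O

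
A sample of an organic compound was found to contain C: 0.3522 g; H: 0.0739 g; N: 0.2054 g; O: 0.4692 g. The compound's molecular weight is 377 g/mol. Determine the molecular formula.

Moles — C: 0.3522 / 12.01 = 0.02933 mol; H: 0.0739 / 1.008 = 0.07331 mol; N: 0.2054 / 14.01 = 0.01466 mol; O: 0.4692 / 16.00 = 0.02933 mol
Ratios (÷ 0.01466): C 2.000, H 5.001, N 1.000, O 2.000
≈ 2:5:1:2 → C2H5NO2
Empirical-formula mass = 75.07 g/mol
n = 377 / 75.07 = 5.02 ≈ 5
Molecular formula = (C2H5NO2)×5 = C10H25N5O10

C10H25N5O10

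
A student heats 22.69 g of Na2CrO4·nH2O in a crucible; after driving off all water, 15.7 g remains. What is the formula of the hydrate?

Na2CrO4·4H2O

Mass of water lost = 22.69 − 15.7 = 6.99 g → 6.99 / 18.02 = 0.3879 mol H2O
Molar mass of Na2CrO4 = 161.98 g/mol → mol Na2CrO4 = 15.7 / 161.98 = 0.09693
n = 0.3879 / 0.09693 = 4.00 ≈ 4 → Na2CrO4·4H2O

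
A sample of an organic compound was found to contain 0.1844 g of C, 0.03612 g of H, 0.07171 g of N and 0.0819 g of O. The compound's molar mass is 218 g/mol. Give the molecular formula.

C9H21N3O3

n(C) = 0.1844/12.01 = 0.01535, n(H) = 0.03612/1.008 = 0.03583, n(N) = 0.07171/14.01 = 0.005118, n(O) = 0.0819/16.00 = 0.005119
Smallest is N at 0.005118 mol; normalising gives C 3.000, H 7.001, N 1.000, O 1.000
≈ 3:7:1:1 → C3H7NO
Empirical-formula mass = 73.10 g/mol
n = 218 / 73.10 = 2.98 ≈ 3
Molecular formula = (C3H7NO)×3 = C9H21N3O3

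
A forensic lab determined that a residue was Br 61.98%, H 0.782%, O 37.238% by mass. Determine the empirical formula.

BrHO3

Assume 100 g: 61.98 g Br, 0.782 g H, 37.238 g O.
Moles — Br: 61.98 / 79.90 = 0.7757 mol; H: 0.782 / 1.008 = 0.7758 mol; O: 37.238 / 16.00 = 2.327 mol
Ratios (÷ 0.7757): Br 1.000, H 1.000, O 3.000
→ BrHO3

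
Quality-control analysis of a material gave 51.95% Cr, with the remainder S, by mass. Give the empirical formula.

Assume 100 g: 51.95 g Cr, 48.05 g S.
Cr: 51.95 g ÷ 52.00 g/mol = 0.999 mol
S: 48.05 g ÷ 32.07 g/mol = 1.498 mol
Smallest is Cr at 0.999 mol; normalising gives Cr 1.000, S 1.500
×2: Cr 2.00, S 3.00 → Cr2S3

Cr2S3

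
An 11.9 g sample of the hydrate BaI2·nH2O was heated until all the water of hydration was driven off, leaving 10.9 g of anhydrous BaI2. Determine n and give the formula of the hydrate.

BaI2·2H2O

Mass of water lost = 11.9 − 10.9 = 1 g → 1 / 18.02 = 0.05549 mol H2O
Molar mass of BaI2 = 391.13 g/mol → mol BaI2 = 10.9 / 391.13 = 0.02787
n = 0.05549 / 0.02787 = 1.99 ≈ 2 → BaI2·2H2O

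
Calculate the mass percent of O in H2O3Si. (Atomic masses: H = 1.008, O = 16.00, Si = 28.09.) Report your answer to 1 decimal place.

61.5%

Molar mass = 2(1.008) + 3(16.00) + 1(28.09) = 78.106 g/mol
Mass of O per mole = 3 × 16.00 = 48.000 g
% O = 48.000 / 78.106 × 100 = 61.5%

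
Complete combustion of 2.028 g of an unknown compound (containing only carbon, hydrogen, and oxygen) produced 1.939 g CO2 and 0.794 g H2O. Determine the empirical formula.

mol C = 1.939 / 44.01 = 0.04406; mass C = 0.04406 × 12.01 = 0.5291 g
mol H = 2 × (0.794 / 18.02) = 0.08812; mass H = 0.08812 × 1.008 = 0.08883 g
mass O = 2.028 − (0.6180) = 1.410 g → mol O = 0.08813
Ratios (÷ 0.04406): C 1.000, H 2.000, O 2.000
≈ 1:2:2 → CH2O2

CH2O2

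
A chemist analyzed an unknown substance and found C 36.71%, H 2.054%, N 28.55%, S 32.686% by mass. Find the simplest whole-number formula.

C3H2N2S

Assume 100 g: 36.71 g C, 2.054 g H, 28.55 g N, 32.686 g S.
C: 36.71 g ÷ 12.01 g/mol = 3.057 mol
H: 2.054 g ÷ 1.008 g/mol = 2.038 mol
N: 28.55 g ÷ 14.01 g/mol = 2.038 mol
S: 32.686 g ÷ 32.07 g/mol = 1.019 mol
Smallest is S at 1.019 mol; normalising gives C 2.999, H 1.999, N 1.999, S 1.000
≈ 3:2:2:1 → C3H2N2S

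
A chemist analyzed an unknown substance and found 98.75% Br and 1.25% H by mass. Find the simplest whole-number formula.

BrH

Assume 100 g: 98.75 g Br, 1.25 g H.
Moles — Br: 98.75 / 79.90 = 1.236 mol; H: 1.25 / 1.008 = 1.24 mol
Smallest is Br at 1.236 mol; normalising gives Br 1.000, H 1.003
≈ 1:1 → BrH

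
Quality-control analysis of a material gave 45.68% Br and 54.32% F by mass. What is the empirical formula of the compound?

Assume 100 g: 45.68 g Br, 54.32 g F.
Moles — Br: 45.68 / 79.90 = 0.5717 mol; F: 54.32 / 19.00 = 2.859 mol
Ratios (÷ 0.5717): Br 1.000, F 5.001
Ratio ≈ 1:5, so the empirical formula is BrF5

BrF5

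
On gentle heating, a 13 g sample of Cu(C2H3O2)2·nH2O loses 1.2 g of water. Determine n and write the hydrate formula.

Cu(C2H3O2)2·H2O

Mass of anhydrous Cu(C2H3O2)2 = 13 − 1.2 = 11.8 g
mol H2O = 1.2 / 18.02 = 0.06659
Molar mass of Cu(C2H3O2)2 = 181.64 g/mol → mol Cu(C2H3O2)2 = 11.8 / 181.64 = 0.06496
n = 0.06659 / 0.06496 = 1.03 ≈ 1 → Cu(C2H3O2)2·H2O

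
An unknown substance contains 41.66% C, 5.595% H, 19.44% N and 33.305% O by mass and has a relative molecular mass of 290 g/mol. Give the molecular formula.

Assume 100 g: 41.66 g C, 5.595 g H, 19.44 g N, 33.305 g O.
Moles — C: 41.66 / 12.01 = 3.469 mol; H: 5.595 / 1.008 = 5.551 mol; N: 19.44 / 14.01 = 1.388 mol; O: 33.305 / 16.00 = 2.082 mol
Ratios (÷ 1.388): C 2.500, H 4.000, N 1.000, O 1.500
Multiply by 2: C 5.00, H 8.00, N 2.00, O 3.00 → C5H8N2O3
Empirical-formula mass = 144.13 g/mol
n = 290 / 144.13 = 2.01 ≈ 2
Molecular formula = (C5H8N2O3)×2 = C10H16N4O6

C10H16N4O6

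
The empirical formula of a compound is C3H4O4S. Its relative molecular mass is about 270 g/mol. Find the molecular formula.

Empirical-formula mass = 136.13 g/mol
n = 270 / 136.13 = 1.98 ≈ 2
Molecular formula = (C3H4O4S)2 = C6H8O8S2

C6H8O8S2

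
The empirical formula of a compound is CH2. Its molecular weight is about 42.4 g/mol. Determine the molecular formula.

Empirical-formula mass = 14.03 g/mol
n = 42.4 / 14.03 = 3.02 ≈ 3
Molecular formula = (CH2)3 = C3H6

C3H6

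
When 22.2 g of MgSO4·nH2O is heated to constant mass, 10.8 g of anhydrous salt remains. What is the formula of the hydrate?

Mass of water lost = 22.2 − 10.8 = 11.4 g → 11.4 / 18.02 = 0.6326 mol H2O
Molar mass of MgSO4 = 120.38 g/mol → mol MgSO4 = 10.8 / 120.38 = 0.08972
n = 0.6326 / 0.08972 = 7.05 ≈ 7 → MgSO4·7H2O

MgSO4·7H2O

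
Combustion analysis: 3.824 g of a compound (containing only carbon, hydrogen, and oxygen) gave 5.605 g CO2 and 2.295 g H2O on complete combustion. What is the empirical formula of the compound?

CH2O

mol C = 5.605 / 44.01 = 0.1274; mass C = 0.1274 × 12.01 = 1.530 g
mol H = 2 × (2.295 / 18.02) = 0.2547; mass H = 0.2547 × 1.008 = 0.2568 g
mass O = 3.824 − (1.786) = 2.038 g → mol O = 0.1274
Smallest is O at 0.1274 mol; normalising gives C 1.000, H 2.000, O 1.000
Ratio ≈ 1:2:1, so the empirical formula is CH2O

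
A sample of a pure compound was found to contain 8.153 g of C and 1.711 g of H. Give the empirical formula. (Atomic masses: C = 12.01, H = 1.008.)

C: 8.153 g ÷ 12.01 g/mol = 0.6789 mol
H: 1.711 g ÷ 1.008 g/mol = 1.697 mol
Smallest is C at 0.6789 mol; normalising gives C 1.000, H 2.500
×2: C 2.00, H 5.00 → C2H5

C2H5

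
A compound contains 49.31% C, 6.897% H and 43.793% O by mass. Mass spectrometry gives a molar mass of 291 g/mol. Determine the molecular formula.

Assume 100 g: 49.31 g C, 6.897 g H, 43.793 g O.
n(C) = 49.31/12.01 = 4.106, n(H) = 6.897/1.008 = 6.842, n(O) = 43.793/16.00 = 2.737
Smallest is O at 2.737 mol; normalising gives C 1.500, H 2.500, O 1.000
Scaling by 2: C 3.00, H 5.00, O 2.00 → C3H5O2
Empirical-formula mass = 73.07 g/mol
n = 291 / 73.07 = 3.98 ≈ 4
Molecular formula = (C3H5O2)×4 = C12H20O8

C12H20O8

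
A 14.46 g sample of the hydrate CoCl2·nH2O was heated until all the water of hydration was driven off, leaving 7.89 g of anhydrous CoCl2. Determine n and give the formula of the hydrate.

CoCl2·6H2O

Mass of water lost = 14.46 − 7.89 = 6.57 g → 6.57 / 18.02 = 0.3646 mol H2O
Molar mass of CoCl2 = 129.83 g/mol → mol CoCl2 = 7.89 / 129.83 = 0.06077
n = 0.3646 / 0.06077 = 6.00 ≈ 6 → CoCl2·6H2O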